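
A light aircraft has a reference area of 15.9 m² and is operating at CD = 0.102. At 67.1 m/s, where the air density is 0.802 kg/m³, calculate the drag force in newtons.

D = ½ρv²S·CD = ½ × 0.802 × 67.1² × 15.9 × 0.102 = 2930 N

D = 2930 N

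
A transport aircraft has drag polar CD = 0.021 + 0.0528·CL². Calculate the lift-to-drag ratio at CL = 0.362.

CD = 0.021 + 0.0528 × 0.362² = 0.02792
L/D = CL/CD = 0.362 / 0.02792 = 13

L/D = 13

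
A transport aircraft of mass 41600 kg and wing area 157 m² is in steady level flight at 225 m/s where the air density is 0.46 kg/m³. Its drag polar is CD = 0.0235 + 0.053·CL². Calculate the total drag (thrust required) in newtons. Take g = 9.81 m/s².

Weight W = mg = 41600 × 9.81 = 4.081×10^5 N; in level flight L = W.
Dynamic pressure q = 0.5 × 0.46 × 225² = 11640 Pa.
Required CL = L/(qS) = 4.081×10^5/(11640·157) = 0.2232.
CD = 0.0235 + 0.053 × 0.2232² = 0.02614.
D = q·S·CD = 11640 × 157 × 0.02614 = 47790 N

D = 47800 N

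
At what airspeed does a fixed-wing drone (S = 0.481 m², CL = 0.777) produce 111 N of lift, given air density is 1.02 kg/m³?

L = ½ρv²S·CL ⇒ v = √(2L/(ρ·S·CL))
v = √(2 × 111 / (1.02 × 0.481 × 0.777)) = √582.4 = 24.1 m/s

v = 24.1 m/s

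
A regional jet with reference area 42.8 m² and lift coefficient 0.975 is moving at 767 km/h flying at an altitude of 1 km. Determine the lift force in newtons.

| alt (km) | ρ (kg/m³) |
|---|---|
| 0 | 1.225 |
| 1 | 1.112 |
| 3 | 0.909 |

L = 1.05×10^6 N

At 1 km, from the table: ρ = 1.112 kg/m³.
Convert speed: v = 767 km/h ÷ 3.6 = 213.1 m/s.
L = ½ρv²S·CL = ½ × 1.112 × 213.1² × 42.8 × 0.975 = 1.05×10^6 N ≈ 1050 kN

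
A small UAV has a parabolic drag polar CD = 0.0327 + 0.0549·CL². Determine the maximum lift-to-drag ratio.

(L/D)max = 11.8

For CD = CD0 + K·CL², (L/D)max occurs at CL* = √(CD0/K) and equals 1/(2√(K·CD0)).
(L/D)max = 1/(2√(0.0549 × 0.0327)) = 1/(2 × 0.04237) = 11.8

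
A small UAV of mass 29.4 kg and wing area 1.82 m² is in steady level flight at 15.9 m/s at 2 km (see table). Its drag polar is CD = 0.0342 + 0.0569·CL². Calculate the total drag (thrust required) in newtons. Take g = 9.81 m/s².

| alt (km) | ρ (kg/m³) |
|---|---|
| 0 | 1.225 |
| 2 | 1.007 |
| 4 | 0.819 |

At 2 km, from the table: ρ = 1.007 kg/m³.
Level flight ⇒ L = W = m·g = 29.4 × 9.81 = 288.41 N.
Dynamic pressure q = 0.5 × 1.007 × 15.9² = 127.3 Pa.
CL = W/(q·S) = 288.41 / (127.3 × 1.82) = 1.245.
CD = 0.0342 + 0.0569 × 1.245² = 0.1224.
D = q·S·CD = 127.3 × 1.82 × 0.1224 = 28.35 N

D = 28.4 N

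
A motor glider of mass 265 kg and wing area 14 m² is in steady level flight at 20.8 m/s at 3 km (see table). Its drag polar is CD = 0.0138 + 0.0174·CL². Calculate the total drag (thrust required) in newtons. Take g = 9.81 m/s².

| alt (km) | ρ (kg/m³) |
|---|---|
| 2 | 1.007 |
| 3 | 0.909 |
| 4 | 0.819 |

At 3 km, from the table: ρ = 0.909 kg/m³.
In steady level flight, lift balances weight: W = mg = 265 × 9.81 = 2599.7 N.
Dynamic pressure q = 0.5 × 0.909 × 20.8² = 196.6 Pa.
CL = W/(q·S) = 2599.7 / (196.6 × 14) = 0.9443.
CD = 0.0138 + 0.0174 × 0.9443² = 0.02932.
D = q·S·CD = 196.6 × 14 × 0.02932 = 80.71 N

D = 80.7 N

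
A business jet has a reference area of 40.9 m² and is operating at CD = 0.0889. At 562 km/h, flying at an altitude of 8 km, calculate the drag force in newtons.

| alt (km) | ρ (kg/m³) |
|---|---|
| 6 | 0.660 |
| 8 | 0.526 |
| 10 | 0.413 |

At 8 km, from the table: ρ = 0.526 kg/m³.
Convert speed: v = 562 km/h ÷ 3.6 = 156.1 m/s.
D = ½ρv²S·CD = ½ × 0.526 × 156.1² × 40.9 × 0.0889 = 23300 N ≈ 23.3 kN

D = 23300 N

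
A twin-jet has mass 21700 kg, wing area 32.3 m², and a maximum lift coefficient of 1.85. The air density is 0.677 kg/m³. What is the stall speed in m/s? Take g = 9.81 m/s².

Stall occurs when L = W at CL,max. W = mg = 21700 × 9.81 = 2.129×10^5 N.
V_stall = √(2W/(ρ·S·CL,max)) = √(2 × 2.129×10^5 / (0.677 × 32.3 × 1.85))
V_stall = √10520 = 103 m/s

V_stall = 103 m/s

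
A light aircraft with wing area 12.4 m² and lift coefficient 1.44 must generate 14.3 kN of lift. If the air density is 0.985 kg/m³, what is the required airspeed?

v = 40.3 m/s

L = ½ρv²S·CL ⇒ v = √(2L/(ρ·S·CL))
v = √(2 × 14300 / (0.985 × 12.4 × 1.44)) = √1626 = 40.3 m/s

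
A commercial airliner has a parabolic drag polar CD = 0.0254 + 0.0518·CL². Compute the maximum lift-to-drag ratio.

For CD = CD0 + K·CL², (L/D)max occurs at CL* = √(CD0/K) and equals 1/(2√(K·CD0)).
(L/D)max = 1/(2√(0.0518 × 0.0254)) = 1/(2 × 0.03627) = 13.8

(L/D)max = 13.8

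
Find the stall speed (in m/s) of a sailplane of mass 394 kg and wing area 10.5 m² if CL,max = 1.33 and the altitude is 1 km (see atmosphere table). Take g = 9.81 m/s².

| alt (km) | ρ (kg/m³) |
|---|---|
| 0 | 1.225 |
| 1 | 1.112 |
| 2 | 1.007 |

At 1 km, from the table: ρ = 1.112 kg/m³.
Weight W = mg = 394 × 9.81 = 3865 N.
V_stall = √(2W/(ρ·S·CL,max)) = √(2 × 3865 / (1.112 × 10.5 × 1.33))
V_stall = √497.8 = 22.3 m/s

V_stall = 22.3 m/s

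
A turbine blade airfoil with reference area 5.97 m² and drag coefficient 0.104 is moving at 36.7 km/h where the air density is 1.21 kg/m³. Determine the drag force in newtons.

Convert speed: v = 36.7 km/h ÷ 3.6 = 10.19 m/s.
D = ½ρv²S·CD = ½ × 1.21 × 10.19² × 5.97 × 0.104 = 39 N

D = 39 N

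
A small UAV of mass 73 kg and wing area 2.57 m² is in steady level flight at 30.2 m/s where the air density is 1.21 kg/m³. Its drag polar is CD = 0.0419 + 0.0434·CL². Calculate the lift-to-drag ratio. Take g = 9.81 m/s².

Weight W = mg = 73 × 9.81 = 716.13 N; in level flight L = W.
q = ½ρv² = ½ × 1.21 × 30.2² = 551.8 Pa.
CL = W/(q·S) = 716.13 / (551.8 × 2.57) = 0.505.
CD = 0.0419 + 0.0434 × 0.505² = 0.05297.
L/D = CL/CD = 0.505 / 0.05297 = 9.53

L/D = 9.53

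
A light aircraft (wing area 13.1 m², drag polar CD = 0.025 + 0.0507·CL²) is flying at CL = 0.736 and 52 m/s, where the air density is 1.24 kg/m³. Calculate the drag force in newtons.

CD = 0.025 + 0.0507 × 0.736² = 0.05246
D = ½ρv²S·CD = ½ × 1.24 × 52² × 13.1 × 0.05246 = 1150 N

D = 1150 N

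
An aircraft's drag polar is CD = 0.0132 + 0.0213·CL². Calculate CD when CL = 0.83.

CD = 0.0132 + 0.0213 × 0.83² = 0.0132 + 0.01467 = 0.0279

CD = 0.0279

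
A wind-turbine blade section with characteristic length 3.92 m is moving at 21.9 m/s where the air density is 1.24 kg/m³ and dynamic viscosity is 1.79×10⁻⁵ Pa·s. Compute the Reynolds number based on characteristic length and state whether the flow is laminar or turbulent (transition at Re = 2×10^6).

Re = ρ·v·c/μ = 1.24 × 21.9 × 3.92 / (1.79×10⁻⁵) = 5.95×10^6
Since 5.95×10^6 > 2×10^6, the flow is turbulent.

Re = 5.95×10^6 (turbulent)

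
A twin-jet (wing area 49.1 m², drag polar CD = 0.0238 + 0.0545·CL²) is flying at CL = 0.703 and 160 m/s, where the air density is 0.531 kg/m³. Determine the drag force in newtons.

D = 16900 N

CD = 0.0238 + 0.0545 × 0.703² = 0.05073
D = ½ρv²S·CD = ½ × 0.531 × 160² × 49.1 × 0.05073 = 16900 N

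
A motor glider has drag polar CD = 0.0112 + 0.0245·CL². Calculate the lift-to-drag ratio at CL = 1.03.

L/D = 27.7

CD = 0.0112 + 0.0245 × 1.03² = 0.03719
L/D = CL/CD = 1.03 / 0.03719 = 27.7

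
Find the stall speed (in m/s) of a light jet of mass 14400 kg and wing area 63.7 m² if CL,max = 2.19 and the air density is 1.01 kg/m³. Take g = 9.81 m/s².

Weight W = mg = 14400 × 9.81 = 1.413×10^5 N.
V_stall = √(2W/(ρ·S·CL,max)) = √(2 × 1.413×10^5 / (1.01 × 63.7 × 2.19))
V_stall = √2005 = 44.8 m/s

V_stall = 44.8 m/s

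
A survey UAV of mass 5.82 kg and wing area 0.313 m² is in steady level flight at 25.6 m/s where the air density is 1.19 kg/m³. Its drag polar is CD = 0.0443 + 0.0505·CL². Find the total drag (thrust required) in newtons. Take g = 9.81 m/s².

Weight W = mg = 5.82 × 9.81 = 57.094 N; in level flight L = W.
q = ½ρv² = ½ × 1.19 × 25.6² = 389.9 Pa.
CL = W/(q·S) = 57.094 / (389.9 × 0.313) = 0.4678.
CD = 0.0443 + 0.0505 × 0.4678² = 0.05535.
D = q·S·CD = 389.9 × 0.313 × 0.05535 = 6.756 N

D = 6.76 N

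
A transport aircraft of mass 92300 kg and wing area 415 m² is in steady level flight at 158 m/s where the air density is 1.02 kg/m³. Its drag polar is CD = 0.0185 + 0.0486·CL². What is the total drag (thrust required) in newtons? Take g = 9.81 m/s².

D = 1.05×10^5 N

In steady level flight, lift balances weight: W = mg = 92300 × 9.81 = 9.0546×10^5 N.
Dynamic pressure q = 0.5 × 1.02 × 158² = 12730 Pa.
CL = 2W/(ρv²S) = 2×9.0546×10^5/(1.02×158²×415) = 0.1714.
CD = 0.0185 + 0.0486 × 0.1714² = 0.01993.
D = q·S·CD = 12730 × 415 × 0.01993 = 1.053×10^5 N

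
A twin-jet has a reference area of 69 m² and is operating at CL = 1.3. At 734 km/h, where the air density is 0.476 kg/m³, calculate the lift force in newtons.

L = 8.87×10^5 N

Convert speed: v = 734 km/h ÷ 3.6 = 203.9 m/s.
Dynamic pressure q = ½ρv² = ½ × 0.476 × 203.9² = 9894 Pa.
L = q·S·CL = 9894 × 69 × 1.3 = 8.87×10^5 N ≈ 887 kN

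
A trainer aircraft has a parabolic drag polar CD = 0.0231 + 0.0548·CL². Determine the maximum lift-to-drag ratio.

(L/D)max = 14.1

For CD = CD0 + K·CL², (L/D)max occurs at CL* = √(CD0/K) and equals 1/(2√(K·CD0)).
(L/D)max = 1/(2√(0.0548 × 0.0231)) = 1/(2 × 0.03558) = 14.1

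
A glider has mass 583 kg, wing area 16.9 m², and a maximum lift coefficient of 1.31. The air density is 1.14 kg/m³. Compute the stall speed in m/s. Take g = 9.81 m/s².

At stall, lift equals weight: L = W = m·g = 583 × 9.81 = 5719 N.
From L = ½ρV²S·CL,max = W: V_stall = √(2W/(ρSCL,max)) = √(2·5719/(1.14·16.9·1.31))
V_stall = √453.2 = 21.3 m/s

V_stall = 21.3 m/s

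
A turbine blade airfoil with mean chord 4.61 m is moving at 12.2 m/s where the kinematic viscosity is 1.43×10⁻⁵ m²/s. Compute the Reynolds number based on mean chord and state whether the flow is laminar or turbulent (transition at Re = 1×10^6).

Re = v·c/ν = 12.2 × 4.61 / (1.43×10⁻⁵) = 3.93×10^6
Since 3.93×10^6 > 1×10^6, the flow is turbulent.

Re = 3.93×10^6 (turbulent)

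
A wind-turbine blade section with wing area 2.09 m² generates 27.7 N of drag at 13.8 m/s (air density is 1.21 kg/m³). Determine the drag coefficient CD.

CD = 0.115

From D = ½ρv²S·CD, rearranging gives CD = 2D/(ρv²S).
CD = 2 × 27.7 / (1.21 × 13.8² × 2.09) = 0.115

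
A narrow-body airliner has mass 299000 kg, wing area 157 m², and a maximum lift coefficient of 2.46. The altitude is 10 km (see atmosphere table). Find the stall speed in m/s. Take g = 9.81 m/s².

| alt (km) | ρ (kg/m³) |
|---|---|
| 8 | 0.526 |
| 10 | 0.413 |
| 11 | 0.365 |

At 10 km, from the table: ρ = 0.413 kg/m³.
Weight W = mg = 299000 × 9.81 = 2.933×10^6 N.
From L = ½ρV²S·CL,max = W: V_stall = √(2W/(ρSCL,max)) = √(2·2.933×10^6/(0.413·157·2.46))
V_stall = √36780 = 192 m/s

V_stall = 192 m/s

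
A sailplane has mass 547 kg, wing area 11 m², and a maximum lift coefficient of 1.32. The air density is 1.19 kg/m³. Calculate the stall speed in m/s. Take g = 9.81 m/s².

V_stall = 24.9 m/s

Weight W = mg = 547 × 9.81 = 5366 N.
From L = ½ρV²S·CL,max = W: V_stall = √(2W/(ρSCL,max)) = √(2·5366/(1.19·11·1.32))
V_stall = √621.1 = 24.9 m/s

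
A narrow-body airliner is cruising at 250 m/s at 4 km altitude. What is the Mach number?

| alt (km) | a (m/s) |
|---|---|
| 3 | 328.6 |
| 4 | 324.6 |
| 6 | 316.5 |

At 4 km, from the table: a = 324.6 m/s.
M = v/a = 250 / 324.6 = 0.77

M = 0.77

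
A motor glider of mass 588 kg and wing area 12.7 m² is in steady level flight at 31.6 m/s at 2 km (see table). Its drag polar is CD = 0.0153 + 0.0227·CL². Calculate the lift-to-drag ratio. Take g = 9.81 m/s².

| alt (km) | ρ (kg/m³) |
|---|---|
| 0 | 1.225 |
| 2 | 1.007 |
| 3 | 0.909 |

L/D = 26.7

At 2 km, from the table: ρ = 1.007 kg/m³.
In steady level flight, lift balances weight: W = mg = 588 × 9.81 = 5768.3 N.
q = ½ρv² = ½ × 1.007 × 31.6² = 502.8 Pa.
CL = 2W/(ρv²S) = 2×5768.3/(1.007×31.6²×12.7) = 0.9034.
CD = 0.0153 + 0.0227 × 0.9034² = 0.03383.
L/D = CL/CD = 0.9034 / 0.03383 = 26.7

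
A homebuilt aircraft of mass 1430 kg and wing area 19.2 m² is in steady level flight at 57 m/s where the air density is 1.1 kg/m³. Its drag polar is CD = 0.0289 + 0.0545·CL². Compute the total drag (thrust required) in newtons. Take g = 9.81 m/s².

D = 1300 N

Level flight ⇒ L = W = m·g = 1430 × 9.81 = 14028 N.
Dynamic pressure q = 0.5 × 1.1 × 57² = 1787 Pa.
CL = W/(q·S) = 14028 / (1787 × 19.2) = 0.4089.
CD = 0.0289 + 0.0545 × 0.4089² = 0.03801.
D = q·S·CD = 1787 × 19.2 × 0.03801 = 1304 N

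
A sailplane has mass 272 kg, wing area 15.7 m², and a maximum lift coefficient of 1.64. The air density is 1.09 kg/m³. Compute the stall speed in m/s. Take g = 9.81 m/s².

Weight W = mg = 272 × 9.81 = 2668 N.
From L = ½ρV²S·CL,max = W: V_stall = √(2W/(ρSCL,max)) = √(2·2668/(1.09·15.7·1.64))
V_stall = √190.2 = 13.8 m/s

V_stall = 13.8 m/s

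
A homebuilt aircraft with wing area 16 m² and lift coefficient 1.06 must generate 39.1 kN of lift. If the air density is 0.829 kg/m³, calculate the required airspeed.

v = 74.6 m/s

L = ½ρv²S·CL ⇒ v = √(2L/(ρ·S·CL))
v = √(2 × 39100 / (0.829 × 16 × 1.06)) = √5562 = 74.6 m/s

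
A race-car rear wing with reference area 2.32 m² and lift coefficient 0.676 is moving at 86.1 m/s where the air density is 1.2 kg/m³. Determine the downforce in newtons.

L = ½ρv²S·CL = ½ × 1.2 × 86.1² × 2.32 × 0.676 = 6980 N ≈ 6.98 kN

L = 6980 N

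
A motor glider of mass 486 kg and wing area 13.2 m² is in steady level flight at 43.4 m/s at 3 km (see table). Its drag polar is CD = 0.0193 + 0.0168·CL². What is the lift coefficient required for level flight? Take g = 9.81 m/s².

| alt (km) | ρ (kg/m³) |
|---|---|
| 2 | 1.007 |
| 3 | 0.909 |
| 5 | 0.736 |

CL = 0.422

At 3 km, from the table: ρ = 0.909 kg/m³.
Weight W = mg = 486 × 9.81 = 4767.7 N; in level flight L = W.
q = ½ρv² = ½ × 0.909 × 43.4² = 856.1 Pa.
CL = W/(q·S) = 4767.7 / (856.1 × 13.2) = 0.4219.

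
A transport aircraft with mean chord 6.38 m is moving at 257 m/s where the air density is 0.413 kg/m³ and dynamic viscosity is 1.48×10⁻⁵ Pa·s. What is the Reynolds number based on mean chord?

Re = ρ·v·c/μ = 0.413 × 257 × 6.38 / (1.48×10⁻⁵) = 4.58×10^7

Re = 4.58×10^7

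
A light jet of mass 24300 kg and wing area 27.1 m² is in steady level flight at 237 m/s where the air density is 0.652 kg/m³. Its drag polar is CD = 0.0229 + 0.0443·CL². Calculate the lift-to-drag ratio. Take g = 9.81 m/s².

Weight W = mg = 24300 × 9.81 = 2.3838×10^5 N; in level flight L = W.
q = ½ρv² = ½ × 0.652 × 237² = 18310 Pa.
Required CL = L/(qS) = 2.3838×10^5/(18310·27.1) = 0.4804.
CD = 0.0229 + 0.0443 × 0.4804² = 0.03312.
L/D = CL/CD = 0.4804 / 0.03312 = 14.5

L/D = 14.5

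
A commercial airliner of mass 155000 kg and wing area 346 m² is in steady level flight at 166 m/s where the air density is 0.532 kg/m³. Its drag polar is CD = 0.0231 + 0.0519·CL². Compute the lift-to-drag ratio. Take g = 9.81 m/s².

L/D = 14.4

Level flight ⇒ L = W = m·g = 155000 × 9.81 = 1.5206×10^6 N.
Dynamic pressure q = 0.5 × 0.532 × 166² = 7330 Pa.
CL = W/(q·S) = 1.5206×10^6 / (7330 × 346) = 0.5996.
CD = 0.0231 + 0.0519 × 0.5996² = 0.04176.
L/D = CL/CD = 0.5996 / 0.04176 = 14.4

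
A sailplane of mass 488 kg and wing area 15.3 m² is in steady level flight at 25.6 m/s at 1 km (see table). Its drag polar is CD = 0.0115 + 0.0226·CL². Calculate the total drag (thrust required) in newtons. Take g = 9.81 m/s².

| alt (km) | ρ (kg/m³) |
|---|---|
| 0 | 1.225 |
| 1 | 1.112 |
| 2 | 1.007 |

At 1 km, from the table: ρ = 1.112 kg/m³.
Weight W = mg = 488 × 9.81 = 4787.3 N; in level flight L = W.
q = ½ρv² = ½ × 1.112 × 25.6² = 364.4 Pa.
CL = W/(q·S) = 4787.3 / (364.4 × 15.3) = 0.8587.
CD = 0.0115 + 0.0226 × 0.8587² = 0.02816.
D = q·S·CD = 364.4 × 15.3 × 0.02816 = 157 N

D = 157 N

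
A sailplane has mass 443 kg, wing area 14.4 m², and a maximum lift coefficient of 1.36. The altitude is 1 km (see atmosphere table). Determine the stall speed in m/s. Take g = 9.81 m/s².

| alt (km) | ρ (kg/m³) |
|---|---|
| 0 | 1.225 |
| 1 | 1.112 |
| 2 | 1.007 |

At 1 km, from the table: ρ = 1.112 kg/m³.
Weight W = mg = 443 × 9.81 = 4346 N.
From L = ½ρV²S·CL,max = W: V_stall = √(2W/(ρSCL,max)) = √(2·4346/(1.112·14.4·1.36))
V_stall = √399.1 = 20 m/s

V_stall = 20 m/s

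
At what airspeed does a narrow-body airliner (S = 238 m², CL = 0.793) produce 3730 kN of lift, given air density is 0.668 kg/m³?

L = ½ρv²S·CL ⇒ v = √(2L/(ρ·S·CL))
v = √(2 × 3.73×10^6 / (0.668 × 238 × 0.793)) = √59170 = 243 m/s

v = 243 m/s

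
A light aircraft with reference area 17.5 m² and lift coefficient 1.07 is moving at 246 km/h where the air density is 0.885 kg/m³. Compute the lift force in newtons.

Convert speed: v = 246 km/h ÷ 3.6 = 68.33 m/s.
L = ½ρv²S·CL = ½ × 0.885 × 68.33² × 17.5 × 1.07 = 38700 N ≈ 38.7 kN

L = 38700 N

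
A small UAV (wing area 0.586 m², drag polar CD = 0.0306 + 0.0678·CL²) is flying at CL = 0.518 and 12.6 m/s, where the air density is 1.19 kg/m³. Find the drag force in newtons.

D = 2.7 N

CD = 0.0306 + 0.0678 × 0.518² = 0.04879
D = ½ρv²S·CD = ½ × 1.19 × 12.6² × 0.586 × 0.04879 = 2.7 N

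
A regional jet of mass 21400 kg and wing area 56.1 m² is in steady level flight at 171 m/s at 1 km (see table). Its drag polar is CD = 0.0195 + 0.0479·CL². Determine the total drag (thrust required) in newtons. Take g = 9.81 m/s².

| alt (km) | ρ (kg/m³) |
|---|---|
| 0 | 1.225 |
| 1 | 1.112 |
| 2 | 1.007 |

At 1 km, from the table: ρ = 1.112 kg/m³.
Level flight ⇒ L = W = m·g = 21400 × 9.81 = 2.0993×10^5 N.
Dynamic pressure q = 0.5 × 1.112 × 171² = 16260 Pa.
CL = W/(q·S) = 2.0993×10^5 / (16260 × 56.1) = 0.2302.
CD = 0.0195 + 0.0479 × 0.2302² = 0.02204.
D = q·S·CD = 16260 × 56.1 × 0.02204 = 20100 N

D = 20100 N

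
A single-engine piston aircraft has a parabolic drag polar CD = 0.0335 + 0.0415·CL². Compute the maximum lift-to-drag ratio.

(L/D)max = 13.4

For CD = CD0 + K·CL², (L/D)max occurs at CL* = √(CD0/K) and equals 1/(2√(K·CD0)).
(L/D)max = 1/(2√(0.0415 × 0.0335)) = 1/(2 × 0.03729) = 13.4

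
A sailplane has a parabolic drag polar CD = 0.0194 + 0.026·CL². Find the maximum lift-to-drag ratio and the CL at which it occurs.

For CD = CD0 + K·CL², (L/D)max occurs at CL* = √(CD0/K) and equals 1/(2√(K·CD0)).
(L/D)max = 1/(2√(0.026 × 0.0194)) = 1/(2 × 0.02246) = 22.3
CL* = √(0.0194/0.026) = 0.864

(L/D)max = 22.3, at CL = 0.864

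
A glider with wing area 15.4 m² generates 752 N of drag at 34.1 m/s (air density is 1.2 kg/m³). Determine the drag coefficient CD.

From D = ½ρv²S·CD, rearranging gives CD = 2D/(ρv²S).
CD = 2 × 752 / (1.2 × 34.1² × 15.4) = 0.07

CD = 0.07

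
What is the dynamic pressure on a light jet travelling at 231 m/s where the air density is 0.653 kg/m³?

q = 17400 Pa

q = ½ρv² = ½ × 0.653 × 231² = 17400 Pa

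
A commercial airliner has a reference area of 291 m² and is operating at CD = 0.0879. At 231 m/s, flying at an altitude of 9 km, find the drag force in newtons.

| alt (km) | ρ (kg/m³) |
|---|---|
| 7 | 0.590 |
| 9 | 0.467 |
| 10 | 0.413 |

D = 3.19×10^5 N

At 9 km, from the table: ρ = 0.467 kg/m³.
D = ½ρv²S·CD = ½ × 0.467 × 231² × 291 × 0.0879 = 3.19×10^5 N ≈ 319 kN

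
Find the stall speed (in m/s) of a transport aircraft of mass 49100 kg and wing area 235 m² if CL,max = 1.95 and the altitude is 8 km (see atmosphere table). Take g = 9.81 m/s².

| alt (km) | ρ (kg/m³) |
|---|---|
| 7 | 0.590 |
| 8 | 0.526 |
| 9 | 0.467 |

At 8 km, from the table: ρ = 0.526 kg/m³.
Stall occurs when L = W at CL,max. W = mg = 49100 × 9.81 = 4.817×10^5 N.
V_stall = √(2W/(ρ·S·CL,max)) = √(2 × 4.817×10^5 / (0.526 × 235 × 1.95))
V_stall = √3997 = 63.2 m/s

V_stall = 63.2 m/s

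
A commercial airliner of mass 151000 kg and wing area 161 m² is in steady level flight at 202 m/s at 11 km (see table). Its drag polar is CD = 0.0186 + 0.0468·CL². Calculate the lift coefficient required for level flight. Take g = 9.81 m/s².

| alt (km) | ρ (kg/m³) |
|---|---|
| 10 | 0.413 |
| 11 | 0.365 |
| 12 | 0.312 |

CL = 1.24

At 11 km, from the table: ρ = 0.365 kg/m³.
Level flight ⇒ L = W = m·g = 151000 × 9.81 = 1.4813×10^6 N.
Dynamic pressure q = 0.5 × 0.365 × 202² = 7447 Pa.
CL = W/(q·S) = 1.4813×10^6 / (7447 × 161) = 1.236.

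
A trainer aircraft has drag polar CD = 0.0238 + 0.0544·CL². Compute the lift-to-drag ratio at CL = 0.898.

L/D = 13.3

CD = 0.0238 + 0.0544 × 0.898² = 0.06767
L/D = CL/CD = 0.898 / 0.06767 = 13.3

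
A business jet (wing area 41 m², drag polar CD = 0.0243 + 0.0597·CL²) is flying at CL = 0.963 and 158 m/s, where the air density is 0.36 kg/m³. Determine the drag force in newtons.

D = 14700 N

CD = 0.0243 + 0.0597 × 0.963² = 0.07966
D = ½ρv²S·CD = ½ × 0.36 × 158² × 41 × 0.07966 = 14700 N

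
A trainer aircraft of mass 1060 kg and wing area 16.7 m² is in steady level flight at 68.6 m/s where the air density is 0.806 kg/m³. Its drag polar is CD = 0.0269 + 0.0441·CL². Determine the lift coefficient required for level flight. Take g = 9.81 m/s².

Weight W = mg = 1060 × 9.81 = 10399 N; in level flight L = W.
q = ½ρv² = ½ × 0.806 × 68.6² = 1897 Pa.
CL = 2W/(ρv²S) = 2×10399/(0.806×68.6²×16.7) = 0.3283.

CL = 0.328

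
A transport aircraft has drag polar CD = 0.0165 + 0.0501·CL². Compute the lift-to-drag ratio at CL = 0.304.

L/D = 14.4

CD = 0.0165 + 0.0501 × 0.304² = 0.02113
L/D = CL/CD = 0.304 / 0.02113 = 14.4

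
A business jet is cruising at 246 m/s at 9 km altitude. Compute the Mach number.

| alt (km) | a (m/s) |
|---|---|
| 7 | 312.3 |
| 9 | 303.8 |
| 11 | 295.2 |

At 9 km, from the table: a = 303.8 m/s.
M = v/a = 246 / 303.8 = 0.81

M = 0.81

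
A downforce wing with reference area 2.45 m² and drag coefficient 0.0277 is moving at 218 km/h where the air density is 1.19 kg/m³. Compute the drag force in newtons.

D = 148 N

Convert speed: v = 218 km/h ÷ 3.6 = 60.56 m/s.
Dynamic pressure q = ½ρv² = ½ × 1.19 × 60.56² = 2182 Pa.
D = q·S·CD = 2182 × 2.45 × 0.0277 = 148 N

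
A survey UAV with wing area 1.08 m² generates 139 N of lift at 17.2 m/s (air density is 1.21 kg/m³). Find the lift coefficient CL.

From L = ½ρv²S·CL, rearranging gives CL = 2L/(ρv²S).
CL = 2 × 139 / (1.21 × 17.2² × 1.08) = 0.719

CL = 0.719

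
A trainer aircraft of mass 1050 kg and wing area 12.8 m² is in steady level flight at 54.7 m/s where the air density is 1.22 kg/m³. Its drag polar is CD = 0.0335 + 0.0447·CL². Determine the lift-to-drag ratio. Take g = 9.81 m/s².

L/D = 10.5

In steady level flight, lift balances weight: W = mg = 1050 × 9.81 = 10300 N.
q = ½ρv² = ½ × 1.22 × 54.7² = 1825 Pa.
CL = W/(q·S) = 10300 / (1825 × 12.8) = 0.4409.
CD = 0.0335 + 0.0447 × 0.4409² = 0.04219.
L/D = CL/CD = 0.4409 / 0.04219 = 10.5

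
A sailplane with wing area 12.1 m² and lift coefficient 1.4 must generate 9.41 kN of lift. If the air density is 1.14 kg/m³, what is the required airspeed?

v = 31.2 m/s

L = ½ρv²S·CL ⇒ v = √(2L/(ρ·S·CL))
v = √(2 × 9410 / (1.14 × 12.1 × 1.4)) = √974.5 = 31.2 m/s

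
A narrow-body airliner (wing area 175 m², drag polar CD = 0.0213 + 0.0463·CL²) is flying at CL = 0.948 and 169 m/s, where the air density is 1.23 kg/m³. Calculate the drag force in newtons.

CD = 0.0213 + 0.0463 × 0.948² = 0.06291
D = ½ρv²S·CD = ½ × 1.23 × 169² × 175 × 0.06291 = 1.93×10^5 N

D = 1.93×10^5 N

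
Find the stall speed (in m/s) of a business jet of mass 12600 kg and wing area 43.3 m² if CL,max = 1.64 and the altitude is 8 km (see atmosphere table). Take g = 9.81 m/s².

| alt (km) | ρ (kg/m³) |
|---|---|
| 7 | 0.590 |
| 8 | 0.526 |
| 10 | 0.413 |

At 8 km, from the table: ρ = 0.526 kg/m³.
Stall occurs when L = W at CL,max. W = mg = 12600 × 9.81 = 1.236×10^5 N.
From L = ½ρV²S·CL,max = W: V_stall = √(2W/(ρSCL,max)) = √(2·1.236×10^5/(0.526·43.3·1.64))
V_stall = √6618 = 81.4 m/s

V_stall = 81.4 m/s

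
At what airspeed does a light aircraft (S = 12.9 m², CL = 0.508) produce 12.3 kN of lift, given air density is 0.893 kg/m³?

L = ½ρv²S·CL ⇒ v = √(2L/(ρ·S·CL))
v = √(2 × 12300 / (0.893 × 12.9 × 0.508)) = √4204 = 64.8 m/s

v = 64.8 m/s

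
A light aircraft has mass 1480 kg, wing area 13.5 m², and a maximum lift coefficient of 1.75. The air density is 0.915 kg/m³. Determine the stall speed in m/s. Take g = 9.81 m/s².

Stall occurs when L = W at CL,max. W = mg = 1480 × 9.81 = 14520 N.
From L = ½ρV²S·CL,max = W: V_stall = √(2W/(ρSCL,max)) = √(2·14520/(0.915·13.5·1.75))
V_stall = √1343 = 36.7 m/s

V_stall = 36.7 m/s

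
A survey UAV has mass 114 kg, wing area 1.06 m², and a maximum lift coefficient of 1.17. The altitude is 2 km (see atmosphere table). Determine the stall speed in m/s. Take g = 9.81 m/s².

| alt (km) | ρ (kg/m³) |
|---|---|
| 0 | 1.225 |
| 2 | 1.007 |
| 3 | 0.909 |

At 2 km, from the table: ρ = 1.007 kg/m³.
Weight W = mg = 114 × 9.81 = 1118 N.
From L = ½ρV²S·CL,max = W: V_stall = √(2W/(ρSCL,max)) = √(2·1118/(1.007·1.06·1.17))
V_stall = √1791 = 42.3 m/s

V_stall = 42.3 m/s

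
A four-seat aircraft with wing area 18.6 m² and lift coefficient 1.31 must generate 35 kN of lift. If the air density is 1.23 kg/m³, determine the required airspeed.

v = 48.3 m/s

L = ½ρv²S·CL ⇒ v = √(2L/(ρ·S·CL))
v = √(2 × 35000 / (1.23 × 18.6 × 1.31)) = √2336 = 48.3 m/s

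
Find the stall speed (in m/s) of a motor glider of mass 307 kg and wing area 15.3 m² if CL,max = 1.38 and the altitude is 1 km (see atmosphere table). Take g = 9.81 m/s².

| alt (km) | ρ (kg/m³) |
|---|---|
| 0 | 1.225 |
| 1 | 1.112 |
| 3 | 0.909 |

At 1 km, from the table: ρ = 1.112 kg/m³.
Stall occurs when L = W at CL,max. W = mg = 307 × 9.81 = 3012 N.
From L = ½ρV²S·CL,max = W: V_stall = √(2W/(ρSCL,max)) = √(2·3012/(1.112·15.3·1.38))
V_stall = √256.5 = 16 m/s

V_stall = 16 m/s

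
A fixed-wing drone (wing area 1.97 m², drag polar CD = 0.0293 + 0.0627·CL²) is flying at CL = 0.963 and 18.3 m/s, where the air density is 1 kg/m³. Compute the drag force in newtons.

CD = 0.0293 + 0.0627 × 0.963² = 0.08745
D = ½ρv²S·CD = ½ × 1 × 18.3² × 1.97 × 0.08745 = 28.8 N

D = 28.8 N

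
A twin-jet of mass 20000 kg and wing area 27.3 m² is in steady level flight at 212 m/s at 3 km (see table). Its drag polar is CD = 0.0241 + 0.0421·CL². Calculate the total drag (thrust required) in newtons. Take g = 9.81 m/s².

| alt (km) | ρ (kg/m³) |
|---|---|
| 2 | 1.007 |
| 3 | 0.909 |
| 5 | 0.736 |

At 3 km, from the table: ρ = 0.909 kg/m³.
Level flight ⇒ L = W = m·g = 20000 × 9.81 = 1.962×10^5 N.
Dynamic pressure q = 0.5 × 0.909 × 212² = 20430 Pa.
CL = W/(q·S) = 1.962×10^5 / (20430 × 27.3) = 0.3518.
CD = 0.0241 + 0.0421 × 0.3518² = 0.02931.
D = q·S·CD = 20430 × 27.3 × 0.02931 = 16350 N

D = 16300 N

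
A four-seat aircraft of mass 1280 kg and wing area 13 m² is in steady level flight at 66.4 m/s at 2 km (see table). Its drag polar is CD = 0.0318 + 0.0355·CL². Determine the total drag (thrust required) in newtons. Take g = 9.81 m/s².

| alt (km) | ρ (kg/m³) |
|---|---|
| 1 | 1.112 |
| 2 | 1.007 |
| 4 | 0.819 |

D = 1110 N

At 2 km, from the table: ρ = 1.007 kg/m³.
Weight W = mg = 1280 × 9.81 = 12557 N; in level flight L = W.
q = ½ρv² = ½ × 1.007 × 66.4² = 2220 Pa.
CL = W/(q·S) = 12557 / (2220 × 13) = 0.4351.
CD = 0.0318 + 0.0355 × 0.4351² = 0.03852.
D = q·S·CD = 2220 × 13 × 0.03852 = 1112 N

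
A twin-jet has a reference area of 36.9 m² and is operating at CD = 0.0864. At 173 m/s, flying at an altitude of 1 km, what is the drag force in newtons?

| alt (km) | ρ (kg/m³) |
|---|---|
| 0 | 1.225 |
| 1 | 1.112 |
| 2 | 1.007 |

D = 53100 N

At 1 km, from the table: ρ = 1.112 kg/m³.
D = ½ρv²S·CD = ½ × 1.112 × 173² × 36.9 × 0.0864 = 53100 N ≈ 53.1 kN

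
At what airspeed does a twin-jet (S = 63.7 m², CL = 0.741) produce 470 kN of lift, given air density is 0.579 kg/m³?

L = ½ρv²S·CL ⇒ v = √(2L/(ρ·S·CL))
v = √(2 × 4.7×10^5 / (0.579 × 63.7 × 0.741)) = √34390 = 185 m/s

v = 185 m/s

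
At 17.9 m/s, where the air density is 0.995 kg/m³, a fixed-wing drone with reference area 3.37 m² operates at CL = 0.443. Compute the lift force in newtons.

Dynamic pressure q = ½ρv² = ½ × 0.995 × 17.9² = 159.4 Pa.
L = q·S·CL = 159.4 × 3.37 × 0.443 = 238 N

L = 238 N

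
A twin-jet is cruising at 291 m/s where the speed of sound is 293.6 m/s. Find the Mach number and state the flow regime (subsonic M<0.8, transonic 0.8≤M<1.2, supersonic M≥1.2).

M = v/a = 291 / 293.6 = 0.991
M = 0.991 → transonic.

M = 0.991 (transonic)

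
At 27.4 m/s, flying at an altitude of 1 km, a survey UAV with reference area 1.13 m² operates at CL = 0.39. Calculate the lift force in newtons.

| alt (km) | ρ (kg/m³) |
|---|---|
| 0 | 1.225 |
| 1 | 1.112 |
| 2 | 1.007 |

At 1 km, from the table: ρ = 1.112 kg/m³.
L = ½ρv²S·CL = ½ × 1.112 × 27.4² × 1.13 × 0.39 = 184 N

L = 184 N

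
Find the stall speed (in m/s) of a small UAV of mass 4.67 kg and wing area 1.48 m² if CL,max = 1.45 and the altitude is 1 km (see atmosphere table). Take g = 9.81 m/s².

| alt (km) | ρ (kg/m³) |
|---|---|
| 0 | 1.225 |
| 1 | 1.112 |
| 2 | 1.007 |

At 1 km, from the table: ρ = 1.112 kg/m³.
Stall occurs when L = W at CL,max. W = mg = 4.67 × 9.81 = 45.81 N.
V_stall = √(2W/(ρ·S·CL,max)) = √(2 × 45.81 / (1.112 × 1.48 × 1.45))
V_stall = √38.4 = 6.2 m/s

V_stall = 6.2 m/s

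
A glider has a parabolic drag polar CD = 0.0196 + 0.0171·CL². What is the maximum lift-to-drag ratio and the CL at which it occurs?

(L/D)max = 27.3, at CL = 1.07

For CD = CD0 + K·CL², (L/D)max occurs at CL* = √(CD0/K) and equals 1/(2√(K·CD0)).
(L/D)max = 1/(2√(0.0171 × 0.0196)) = 1/(2 × 0.01831) = 27.3
CL* = √(0.0196/0.0171) = 1.07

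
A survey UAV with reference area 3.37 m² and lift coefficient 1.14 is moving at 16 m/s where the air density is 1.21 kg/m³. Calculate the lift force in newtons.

L = 595 N

L = ½ρv²S·CL = ½ × 1.21 × 16² × 3.37 × 1.14 = 595 N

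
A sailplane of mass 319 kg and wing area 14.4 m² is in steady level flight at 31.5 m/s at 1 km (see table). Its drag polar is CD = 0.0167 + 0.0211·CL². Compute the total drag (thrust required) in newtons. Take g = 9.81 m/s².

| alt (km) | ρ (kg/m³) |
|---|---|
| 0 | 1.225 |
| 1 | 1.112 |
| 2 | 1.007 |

D = 159 N

At 1 km, from the table: ρ = 1.112 kg/m³.
Weight W = mg = 319 × 9.81 = 3129.4 N; in level flight L = W.
Dynamic pressure q = 0.5 × 1.112 × 31.5² = 551.7 Pa.
CL = W/(q·S) = 3129.4 / (551.7 × 14.4) = 0.3939.
CD = 0.0167 + 0.0211 × 0.3939² = 0.01997.
D = q·S·CD = 551.7 × 14.4 × 0.01997 = 158.7 N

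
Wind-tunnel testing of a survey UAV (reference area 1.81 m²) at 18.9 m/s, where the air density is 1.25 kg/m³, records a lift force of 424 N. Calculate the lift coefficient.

From L = ½ρv²S·CL, rearranging gives CL = 2L/(ρv²S).
CL = 2 × 424 / (1.25 × 18.9² × 1.81) = 1.05

CL = 1.05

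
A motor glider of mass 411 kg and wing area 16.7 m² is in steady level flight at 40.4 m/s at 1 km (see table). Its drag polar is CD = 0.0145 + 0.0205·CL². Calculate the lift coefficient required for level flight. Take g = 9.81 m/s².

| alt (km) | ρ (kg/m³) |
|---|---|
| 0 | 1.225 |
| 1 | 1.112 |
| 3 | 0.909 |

CL = 0.266

At 1 km, from the table: ρ = 1.112 kg/m³.
Weight W = mg = 411 × 9.81 = 4031.9 N; in level flight L = W.
Dynamic pressure q = 0.5 × 1.112 × 40.4² = 907.5 Pa.
CL = 2W/(ρv²S) = 2×4031.9/(1.112×40.4²×16.7) = 0.266.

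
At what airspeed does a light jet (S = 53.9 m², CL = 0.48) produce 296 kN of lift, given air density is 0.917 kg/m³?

L = ½ρv²S·CL ⇒ v = √(2L/(ρ·S·CL))
v = √(2 × 2.96×10^5 / (0.917 × 53.9 × 0.48)) = √24950 = 158 m/s

v = 158 m/s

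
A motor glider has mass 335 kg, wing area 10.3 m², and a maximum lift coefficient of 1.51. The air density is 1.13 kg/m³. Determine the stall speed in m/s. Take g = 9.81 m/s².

V_stall = 19.3 m/s

At stall, lift equals weight: L = W = m·g = 335 × 9.81 = 3286 N.
From L = ½ρV²S·CL,max = W: V_stall = √(2W/(ρSCL,max)) = √(2·3286/(1.13·10.3·1.51))
V_stall = √374 = 19.3 m/s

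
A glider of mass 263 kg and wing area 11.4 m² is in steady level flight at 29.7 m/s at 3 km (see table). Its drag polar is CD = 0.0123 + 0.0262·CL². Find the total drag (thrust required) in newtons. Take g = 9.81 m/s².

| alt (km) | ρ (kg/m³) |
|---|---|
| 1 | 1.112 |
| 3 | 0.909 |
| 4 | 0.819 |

At 3 km, from the table: ρ = 0.909 kg/m³.
Weight W = mg = 263 × 9.81 = 2580 N; in level flight L = W.
Dynamic pressure q = 0.5 × 0.909 × 29.7² = 400.9 Pa.
Required CL = L/(qS) = 2580/(400.9·11.4) = 0.5645.
CD = 0.0123 + 0.0262 × 0.5645² = 0.02065.
D = q·S·CD = 400.9 × 11.4 × 0.02065 = 94.37 N

D = 94.4 N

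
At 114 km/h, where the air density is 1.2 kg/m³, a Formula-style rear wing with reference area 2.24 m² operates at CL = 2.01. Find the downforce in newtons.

L = 2710 N

Convert speed: v = 114 km/h ÷ 3.6 = 31.67 m/s.
Dynamic pressure q = ½ρv² = ½ × 1.2 × 31.67² = 601.7 Pa.
L = q·S·CL = 601.7 × 2.24 × 2.01 = 2710 N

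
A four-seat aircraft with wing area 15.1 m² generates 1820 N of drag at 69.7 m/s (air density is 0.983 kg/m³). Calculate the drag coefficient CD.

CD = 0.0505

From D = ½ρv²S·CD, rearranging gives CD = 2D/(ρv²S).
CD = 2 × 1820 / (0.983 × 69.7² × 15.1) = 0.0505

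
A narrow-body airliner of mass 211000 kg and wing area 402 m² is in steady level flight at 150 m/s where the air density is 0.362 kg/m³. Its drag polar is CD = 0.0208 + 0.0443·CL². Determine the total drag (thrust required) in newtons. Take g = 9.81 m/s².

Level flight ⇒ L = W = m·g = 211000 × 9.81 = 2.0699×10^6 N.
q = ½ρv² = ½ × 0.362 × 150² = 4072 Pa.
Required CL = L/(qS) = 2.0699×10^6/(4072·402) = 1.264.
CD = 0.0208 + 0.0443 × 1.264² = 0.09162.
D = q·S·CD = 4072 × 402 × 0.09162 = 1.5×10^5 N

D = 1.5×10^5 N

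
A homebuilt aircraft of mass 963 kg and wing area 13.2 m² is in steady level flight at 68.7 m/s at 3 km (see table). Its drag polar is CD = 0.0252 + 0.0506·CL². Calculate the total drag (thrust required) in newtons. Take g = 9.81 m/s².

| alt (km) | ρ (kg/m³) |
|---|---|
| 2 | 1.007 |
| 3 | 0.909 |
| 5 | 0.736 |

D = 873 N

At 3 km, from the table: ρ = 0.909 kg/m³.
Level flight ⇒ L = W = m·g = 963 × 9.81 = 9447 N.
q = ½ρv² = ½ × 0.909 × 68.7² = 2145 Pa.
CL = 2W/(ρv²S) = 2×9447/(0.909×68.7²×13.2) = 0.3336.
CD = 0.0252 + 0.0506 × 0.3336² = 0.03083.
D = q·S·CD = 2145 × 13.2 × 0.03083 = 873 N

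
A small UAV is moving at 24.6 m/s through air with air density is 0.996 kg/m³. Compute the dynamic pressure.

q = ½ρv² = ½ × 0.996 × 24.6² = 301 Pa

q = 301 Pa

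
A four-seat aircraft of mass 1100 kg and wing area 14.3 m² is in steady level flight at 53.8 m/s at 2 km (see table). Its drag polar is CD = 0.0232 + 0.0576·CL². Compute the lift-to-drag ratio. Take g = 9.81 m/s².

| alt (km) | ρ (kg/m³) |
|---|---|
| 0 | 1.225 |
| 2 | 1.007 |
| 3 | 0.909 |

L/D = 13.4

At 2 km, from the table: ρ = 1.007 kg/m³.
Level flight ⇒ L = W = m·g = 1100 × 9.81 = 10791 N.
Dynamic pressure q = 0.5 × 1.007 × 53.8² = 1457 Pa.
Required CL = L/(qS) = 10791/(1457·14.3) = 0.5178.
CD = 0.0232 + 0.0576 × 0.5178² = 0.03864.
L/D = CL/CD = 0.5178 / 0.03864 = 13.4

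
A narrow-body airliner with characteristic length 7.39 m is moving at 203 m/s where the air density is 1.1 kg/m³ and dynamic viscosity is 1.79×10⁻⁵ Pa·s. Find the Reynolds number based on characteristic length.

Re = ρ·v·c/μ = 1.1 × 203 × 7.39 / (1.79×10⁻⁵) = 9.22×10^7

Re = 9.22×10^7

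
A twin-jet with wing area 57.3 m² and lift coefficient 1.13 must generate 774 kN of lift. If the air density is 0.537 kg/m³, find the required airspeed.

v = 211 m/s

L = ½ρv²S·CL ⇒ v = √(2L/(ρ·S·CL))
v = √(2 × 7.74×10^5 / (0.537 × 57.3 × 1.13)) = √44520 = 211 m/s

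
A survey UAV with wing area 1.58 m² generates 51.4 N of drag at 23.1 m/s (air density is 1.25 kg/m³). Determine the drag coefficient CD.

From D = ½ρv²S·CD, rearranging gives CD = 2D/(ρv²S).
CD = 2 × 51.4 / (1.25 × 23.1² × 1.58) = 0.0975

CD = 0.0975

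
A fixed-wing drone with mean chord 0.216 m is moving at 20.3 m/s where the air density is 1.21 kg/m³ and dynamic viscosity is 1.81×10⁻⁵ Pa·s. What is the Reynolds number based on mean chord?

Re = ρ·v·c/μ = 1.21 × 20.3 × 0.216 / (1.81×10⁻⁵) = 2.93×10^5

Re = 2.93×10^5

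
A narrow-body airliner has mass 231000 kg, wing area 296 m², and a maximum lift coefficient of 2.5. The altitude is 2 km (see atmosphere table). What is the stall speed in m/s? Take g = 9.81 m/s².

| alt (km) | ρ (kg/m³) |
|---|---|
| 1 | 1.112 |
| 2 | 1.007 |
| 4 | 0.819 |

At 2 km, from the table: ρ = 1.007 kg/m³.
Stall occurs when L = W at CL,max. W = mg = 231000 × 9.81 = 2.266×10^6 N.
From L = ½ρV²S·CL,max = W: V_stall = √(2W/(ρSCL,max)) = √(2·2.266×10^6/(1.007·296·2.5))
V_stall = √6082 = 78 m/s

V_stall = 78 m/s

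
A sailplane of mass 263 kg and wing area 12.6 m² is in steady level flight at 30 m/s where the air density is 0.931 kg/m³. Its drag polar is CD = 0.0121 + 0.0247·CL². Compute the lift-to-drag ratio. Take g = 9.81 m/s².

In steady level flight, lift balances weight: W = mg = 263 × 9.81 = 2580 N.
Dynamic pressure q = 0.5 × 0.931 × 30² = 418.9 Pa.
CL = W/(q·S) = 2580 / (418.9 × 12.6) = 0.4888.
CD = 0.0121 + 0.0247 × 0.4888² = 0.018.
L/D = CL/CD = 0.4888 / 0.018 = 27.2

L/D = 27.2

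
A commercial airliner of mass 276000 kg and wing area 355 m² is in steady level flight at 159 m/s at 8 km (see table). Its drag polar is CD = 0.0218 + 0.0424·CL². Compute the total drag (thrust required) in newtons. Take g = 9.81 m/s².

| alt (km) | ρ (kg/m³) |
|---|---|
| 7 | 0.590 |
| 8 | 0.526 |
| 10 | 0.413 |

At 8 km, from the table: ρ = 0.526 kg/m³.
Weight W = mg = 276000 × 9.81 = 2.7076×10^6 N; in level flight L = W.
q = ½ρv² = ½ × 0.526 × 159² = 6649 Pa.
Required CL = L/(qS) = 2.7076×10^6/(6649·355) = 1.147.
CD = 0.0218 + 0.0424 × 1.147² = 0.07759.
D = q·S·CD = 6649 × 355 × 0.07759 = 1.831×10^5 N

D = 1.83×10^5 N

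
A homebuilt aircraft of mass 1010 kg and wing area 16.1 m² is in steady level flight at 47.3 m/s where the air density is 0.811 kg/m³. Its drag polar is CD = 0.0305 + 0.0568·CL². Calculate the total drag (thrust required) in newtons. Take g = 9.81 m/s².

D = 827 N

In steady level flight, lift balances weight: W = mg = 1010 × 9.81 = 9908.1 N.
q = ½ρv² = ½ × 0.811 × 47.3² = 907.2 Pa.
CL = W/(q·S) = 9908.1 / (907.2 × 16.1) = 0.6783.
CD = 0.0305 + 0.0568 × 0.6783² = 0.05664.
D = q·S·CD = 907.2 × 16.1 × 0.05664 = 827.3 N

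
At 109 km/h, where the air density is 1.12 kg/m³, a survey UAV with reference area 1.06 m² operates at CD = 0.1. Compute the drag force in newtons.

Convert speed: v = 109 km/h ÷ 3.6 = 30.28 m/s.
D = ½ρv²S·CD = ½ × 1.12 × 30.28² × 1.06 × 0.1 = 54.4 N

D = 54.4 N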